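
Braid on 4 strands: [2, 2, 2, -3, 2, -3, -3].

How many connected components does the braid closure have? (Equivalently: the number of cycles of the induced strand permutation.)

3

Derivation:
Track the strand permutation on 4 strands, starting from identity.
  step 1: s2 swaps positions 2,3 -> [1 3 2 4]
  step 2: s2 swaps positions 2,3 -> [1 2 3 4]
  step 3: s2 swaps positions 2,3 -> [1 3 2 4]
  step 4: s3^-1 swaps positions 3,4 -> [1 3 4 2]
  step 5: s2 swaps positions 2,3 -> [1 4 3 2]
  step 6: s3^-1 swaps positions 3,4 -> [1 4 2 3]
  step 7: s3^-1 swaps positions 3,4 -> [1 4 3 2]
Final permutation (position -> original strand): [1 4 3 2]
Closure components = cycle count of this permutation = 3.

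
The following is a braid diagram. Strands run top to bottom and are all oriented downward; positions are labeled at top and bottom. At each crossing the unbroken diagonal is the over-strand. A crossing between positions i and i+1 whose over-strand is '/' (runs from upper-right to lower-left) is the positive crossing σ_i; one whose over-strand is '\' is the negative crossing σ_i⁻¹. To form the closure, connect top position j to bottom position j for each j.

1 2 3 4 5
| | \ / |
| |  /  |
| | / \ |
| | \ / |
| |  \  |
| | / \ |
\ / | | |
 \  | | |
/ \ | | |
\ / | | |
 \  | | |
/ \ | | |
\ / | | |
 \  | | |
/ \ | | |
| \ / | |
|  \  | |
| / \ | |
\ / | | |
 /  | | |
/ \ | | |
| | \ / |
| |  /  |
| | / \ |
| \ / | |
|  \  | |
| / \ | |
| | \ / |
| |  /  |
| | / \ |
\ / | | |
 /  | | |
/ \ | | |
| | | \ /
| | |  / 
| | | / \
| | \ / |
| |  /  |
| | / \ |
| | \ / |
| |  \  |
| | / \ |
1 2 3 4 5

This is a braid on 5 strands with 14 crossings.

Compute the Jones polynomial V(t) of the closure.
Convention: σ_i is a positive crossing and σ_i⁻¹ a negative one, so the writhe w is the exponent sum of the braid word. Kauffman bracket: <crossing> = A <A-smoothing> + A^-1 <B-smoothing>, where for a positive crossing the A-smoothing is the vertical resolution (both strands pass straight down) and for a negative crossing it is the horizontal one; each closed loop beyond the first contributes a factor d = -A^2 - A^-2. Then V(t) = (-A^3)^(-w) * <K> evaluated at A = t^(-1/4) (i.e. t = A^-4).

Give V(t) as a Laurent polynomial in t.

Reading the diagram top to bottom ('/'-over between positions i,i+1 = s_i, '\'-over = s_i^-1): braid word = s3 s3^-1 s1^-1 s1^-1 s1^-1 s2^-1 s1 s3 s2^-1 s3 s1 s4 s3 s3^-1.
The presented braid s3 s3^-1 s1^-1 s1^-1 s1^-1 s2^-1 s1 s3 s2^-1 s3 s1 s4 s3 s3^-1 on 5 strands reduces by inverse Markov moves (closure unchanged at each step):
  Deconjugate: the word is γ·β·γ⁻¹ with γ = s3 s3^-1 (prefix) and γ⁻¹ = s3 s3^-1 (suffix); strip both.
  Destabilize: the word has the form β·s4 where s4 occurs only as the final letter (β ∈ B_4); drop it and the last strand → 4 strands.
  Deconjugate: the word is γ·β·γ⁻¹ with γ = s1^-1 (prefix) and γ⁻¹ = s1 (suffix); strip both.
Reduced to β = s1^-1 s1^-1 s2^-1 s1 s3 s2^-1 s3 on 4 strands, 7 crossings.
Compute on β:
Braid: s1^-1 s1^-1 s2^-1 s1 s3 s2^-1 s3 on 4 strands, 7 crossings.
Writhe w = (#positive) - (#negative) = 3 - 4 = -1.
Enumerate smoothing states for the bracket polynomial. There are 2^7 = 128 states.
Each crossing splits two ways (0=vertical, 1=horizontal). The state's weight is A^(#A-smoothings - #B-smoothings) * d^(loops - 1).
Tabulate the states by total A-exponent and number of loops L (A-exp: L × count):
  A^7: L=4 ×1
  A^5: L=3 ×7
  A^3: L=2 ×17, L=4 ×4
  A^1: L=1 ×14, L=3 ×20, L=5 ×1
  A^-1: L=2 ×27, L=4 ×8
  A^-3: L=1 ×5, L=3 ×15, L=5 ×1
  A^-5: L=2 ×4, L=4 ×3
  A^-7: L=3 ×1
Each group contributes A^e * Σ count * d^(L-1):
Powers of d = -A^2 - A^-2: d^2 = A^4 + 2 + A^-4; d^3 = -A^6 - 3*A^2 - 3*A^-2 - A^-6; d^4 = A^8 + 4*A^4 + 6 + 4*A^-4 + A^-8.
  A^7 * (d^3) = -A^13 - 3*A^9 - 3*A^5 - A
  A^5 * (7*d^2) = 7*A^9 + 14*A^5 + 7*A
  A^3 * (17*d + 4*d^3) = -4*A^9 - 29*A^5 - 29*A - 4*A^-3
  A^1 * (14 + 20*d^2 + d^4) = A^9 + 24*A^5 + 60*A + 24*A^-3 + A^-7
  A^-1 * (27*d + 8*d^3) = -8*A^5 - 51*A - 51*A^-3 - 8*A^-7
  A^-3 * (5 + 15*d^2 + d^4) = A^5 + 19*A + 41*A^-3 + 19*A^-7 + A^-11
  A^-5 * (4*d + 3*d^3) = -3*A - 13*A^-3 - 13*A^-7 - 3*A^-11
  A^-7 * (d^2) = A^-3 + 2*A^-7 + A^-11
Summing the groups: <K> = -A^13 + A^9 - A^5 + 2*A - 2*A^-3 + A^-7 - A^-11
Normalise by the writhe: (-A^3)^(-w) = (-A^3)^(1) = -A^3, so f(A) = -A^3 * <K> = A^16 - A^12 + A^8 - 2*A^4 + 2 - A^-4 + A^-8.
Substitute A = t^(-1/4), i.e. A^e → t^(-e/4): V(t) = t^2 - t + 2 - 2*t^-1 + t^-2 - t^-3 + t^-4

Answer: t^2 - t + 2 - 2*t^-1 + t^-2 - t^-3 + t^-4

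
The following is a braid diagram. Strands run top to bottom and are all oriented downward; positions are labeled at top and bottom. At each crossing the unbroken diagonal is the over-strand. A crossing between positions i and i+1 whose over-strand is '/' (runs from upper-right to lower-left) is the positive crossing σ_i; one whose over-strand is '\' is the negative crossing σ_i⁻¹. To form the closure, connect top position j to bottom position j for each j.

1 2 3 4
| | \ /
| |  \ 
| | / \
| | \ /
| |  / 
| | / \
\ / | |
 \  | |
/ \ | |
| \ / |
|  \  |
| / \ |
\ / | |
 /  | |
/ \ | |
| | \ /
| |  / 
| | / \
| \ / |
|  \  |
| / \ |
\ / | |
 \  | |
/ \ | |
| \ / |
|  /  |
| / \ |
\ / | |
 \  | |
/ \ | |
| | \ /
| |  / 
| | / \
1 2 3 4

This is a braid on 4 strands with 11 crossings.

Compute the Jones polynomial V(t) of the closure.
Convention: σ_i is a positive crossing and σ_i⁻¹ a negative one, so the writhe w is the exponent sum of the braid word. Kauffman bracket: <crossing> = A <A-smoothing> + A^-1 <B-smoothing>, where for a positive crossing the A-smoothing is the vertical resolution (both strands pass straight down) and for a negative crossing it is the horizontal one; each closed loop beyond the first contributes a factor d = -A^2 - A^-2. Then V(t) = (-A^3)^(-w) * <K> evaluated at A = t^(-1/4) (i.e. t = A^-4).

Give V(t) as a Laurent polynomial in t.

Reading the diagram top to bottom ('/'-over between positions i,i+1 = s_i, '\'-over = s_i^-1): braid word = s3^-1 s3 s1^-1 s2^-1 s1 s3 s2^-1 s1^-1 s2 s1^-1 s3.
The presented braid s3^-1 s3 s1^-1 s2^-1 s1 s3 s2^-1 s1^-1 s2 s1^-1 s3 on 4 strands reduces by inverse Markov moves (closure unchanged at each step):
  Deconjugate: the word is γ·β·γ⁻¹ with γ = s3^-1 (prefix) and γ⁻¹ = s3 (suffix); strip both.
Reduced to β = s3 s1^-1 s2^-1 s1 s3 s2^-1 s1^-1 s2 s1^-1 on 4 strands, 9 crossings.
Compute on β:
Braid: s3 s1^-1 s2^-1 s1 s3 s2^-1 s1^-1 s2 s1^-1 on 4 strands, 9 crossings.
Writhe w = (#positive) - (#negative) = 4 - 5 = -1.
Enumerate smoothing states for the bracket polynomial. There are 2^9 = 512 states.
For each crossing: s=0 is the vertical smoothing, s=1 horizontal. Crossing k contributes A^(sign_k * (1 - 2*s_k)); loop factor d = -A^2 - A^-2.
Tabulate the states by total A-exponent and number of loops L (A-exp: L × count):
  A^9: L=5 ×1
  A^7: L=4 ×9
  A^5: L=3 ×32, L=5 ×4
  A^3: L=2 ×53, L=4 ×30, L=6 ×1
  A^1: L=1 ×35, L=3 ×80, L=5 ×11
  A^-1: L=2 ×86, L=4 ×39, L=6 ×1
  A^-3: L=1 ×21, L=3 ×58, L=5 ×5
  A^-5: L=2 ×26, L=4 ×10
  A^-7: L=1 ×3, L=3 ×6
  A^-9: L=2 ×1
Each group contributes A^e * Σ count * d^(L-1):
Powers of d = -A^2 - A^-2: d^2 = A^4 + 2 + A^-4; d^3 = -A^6 - 3*A^2 - 3*A^-2 - A^-6; d^4 = A^8 + 4*A^4 + 6 + 4*A^-4 + A^-8; d^5 = -A^10 - 5*A^6 - 10*A^2 - 10*A^-2 - 5*A^-6 - A^-10.
  A^9 * (d^4) = A^17 + 4*A^13 + 6*A^9 + 4*A^5 + A
  A^7 * (9*d^3) = -9*A^13 - 27*A^9 - 27*A^5 - 9*A
  A^5 * (32*d^2 + 4*d^4) = 4*A^13 + 48*A^9 + 88*A^5 + 48*A + 4*A^-3
  A^3 * (53*d + 30*d^3 + d^5) = -A^13 - 35*A^9 - 153*A^5 - 153*A - 35*A^-3 - A^-7
  A^1 * (35 + 80*d^2 + 11*d^4) = 11*A^9 + 124*A^5 + 261*A + 124*A^-3 + 11*A^-7
  A^-1 * (86*d + 39*d^3 + d^5) = -A^9 - 44*A^5 - 213*A - 213*A^-3 - 44*A^-7 - A^-11
  A^-3 * (21 + 58*d^2 + 5*d^4) = 5*A^5 + 78*A + 167*A^-3 + 78*A^-7 + 5*A^-11
  A^-5 * (26*d + 10*d^3) = -10*A - 56*A^-3 - 56*A^-7 - 10*A^-11
  A^-7 * (3 + 6*d^2) = 6*A^-3 + 15*A^-7 + 6*A^-11
  A^-9 * (d) = -A^-7 - A^-11
Summing the groups: <K> = A^17 - 2*A^13 + 2*A^9 - 3*A^5 + 3*A - 3*A^-3 + 2*A^-7 - A^-11
Normalise by the writhe: (-A^3)^(-w) = (-A^3)^(1) = -A^3, so f(A) = -A^3 * <K> = -A^20 + 2*A^16 - 2*A^12 + 3*A^8 - 3*A^4 + 3 - 2*A^-4 + A^-8.
Substitute A = t^(-1/4), i.e. A^e → t^(-e/4): V(t) = t^2 - 2*t + 3 - 3*t^-1 + 3*t^-2 - 2*t^-3 + 2*t^-4 - t^-5

Answer: t^2 - 2*t + 3 - 3*t^-1 + 3*t^-2 - 2*t^-3 + 2*t^-4 - t^-5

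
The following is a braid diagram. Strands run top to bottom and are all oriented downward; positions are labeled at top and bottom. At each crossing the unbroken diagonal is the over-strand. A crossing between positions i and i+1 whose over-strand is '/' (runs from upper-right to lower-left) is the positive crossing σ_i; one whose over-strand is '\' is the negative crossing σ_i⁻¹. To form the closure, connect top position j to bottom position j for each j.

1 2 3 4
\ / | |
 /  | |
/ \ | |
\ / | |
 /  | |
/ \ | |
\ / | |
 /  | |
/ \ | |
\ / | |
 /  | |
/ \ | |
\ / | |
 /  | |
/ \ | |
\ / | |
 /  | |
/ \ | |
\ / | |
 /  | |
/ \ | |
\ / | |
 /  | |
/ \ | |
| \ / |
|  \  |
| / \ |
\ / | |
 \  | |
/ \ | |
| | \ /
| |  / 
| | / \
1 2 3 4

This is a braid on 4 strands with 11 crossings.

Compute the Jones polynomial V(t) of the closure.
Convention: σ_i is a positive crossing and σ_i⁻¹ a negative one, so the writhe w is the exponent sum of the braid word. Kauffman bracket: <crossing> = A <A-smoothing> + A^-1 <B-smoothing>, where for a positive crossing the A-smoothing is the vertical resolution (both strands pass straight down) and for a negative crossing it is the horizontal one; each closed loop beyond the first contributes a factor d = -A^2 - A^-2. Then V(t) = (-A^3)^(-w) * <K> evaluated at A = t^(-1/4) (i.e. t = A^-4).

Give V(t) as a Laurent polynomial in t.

-t^10 + t^9 - t^8 + t^7 - t^6 + t^5 + t^3

Derivation:
Reading the diagram top to bottom ('/'-over between positions i,i+1 = s_i, '\'-over = s_i^-1): braid word = s1 s1 s1 s1 s1 s1 s1 s1 s2^-1 s1^-1 s3.
The presented braid s1 s1 s1 s1 s1 s1 s1 s1 s2^-1 s1^-1 s3 on 4 strands reduces by inverse Markov moves (closure unchanged at each step):
  Destabilize: the word has the form β·s3 where s3 occurs only as the final letter (β ∈ B_3); drop it and the last strand → 3 strands.
  Deconjugate: the word is γ·β·γ⁻¹ with γ = s1 (prefix) and γ⁻¹ = s1^-1 (suffix); strip both.
  Destabilize: the word has the form β·s2^-1 where s2^-1 occurs only as the final letter (β ∈ B_2); drop it and the last strand → 2 strands.
Reduced to β = s1 s1 s1 s1 s1 s1 s1 on 2 strands, 7 crossings.
Compute on β:
Braid: s1 s1 s1 s1 s1 s1 s1 on 2 strands, 7 crossings.
Writhe w = (#positive) - (#negative) = 7 - 0 = 7.
State-sum expansion of <K>. There are 2^7 = 128 states.
Smooth each crossing (0=||, 1=⌣⌢); contribution A^(Σ sign_k(1-2s_k)) * d^(L-1).
Tabulate the states by total A-exponent and number of loops L (A-exp: L × count):
  A^7: L=2 ×1
  A^5: L=1 ×7
  A^3: L=2 ×21
  A^1: L=3 ×35
  A^-1: L=4 ×35
  A^-3: L=5 ×21
  A^-5: L=6 ×7
  A^-7: L=7 ×1
Each group contributes A^e * Σ count * d^(L-1):
Powers of d = -A^2 - A^-2: d^2 = A^4 + 2 + A^-4; d^3 = -A^6 - 3*A^2 - 3*A^-2 - A^-6; d^4 = A^8 + 4*A^4 + 6 + 4*A^-4 + A^-8; d^5 = -A^10 - 5*A^6 - 10*A^2 - 10*A^-2 - 5*A^-6 - A^-10; d^6 = A^12 + 6*A^8 + 15*A^4 + 20 + 15*A^-4 + 6*A^-8 + A^-12.
  A^7 * (d) = -A^9 - A^5
  A^5 * (7) = 7*A^5
  A^3 * (21*d) = -21*A^5 - 21*A
  A^1 * (35*d^2) = 35*A^5 + 70*A + 35*A^-3
  A^-1 * (35*d^3) = -35*A^5 - 105*A - 105*A^-3 - 35*A^-7
  A^-3 * (21*d^4) = 21*A^5 + 84*A + 126*A^-3 + 84*A^-7 + 21*A^-11
  A^-5 * (7*d^5) = -7*A^5 - 35*A - 70*A^-3 - 70*A^-7 - 35*A^-11 - 7*A^-15
  A^-7 * (d^6) = A^5 + 6*A + 15*A^-3 + 20*A^-7 + 15*A^-11 + 6*A^-15 + A^-19
Summing the groups: <K> = -A^9 - A + A^-3 - A^-7 + A^-11 - A^-15 + A^-19
Normalise by the writhe: (-A^3)^(-w) = (-A^3)^(-7) = -A^-21, so f(A) = -A^-21 * <K> = A^-12 + A^-20 - A^-24 + A^-28 - A^-32 + A^-36 - A^-40.
Substitute A = t^(-1/4), i.e. A^e → t^(-e/4): V(t) = -t^10 + t^9 - t^8 + t^7 - t^6 + t^5 + t^3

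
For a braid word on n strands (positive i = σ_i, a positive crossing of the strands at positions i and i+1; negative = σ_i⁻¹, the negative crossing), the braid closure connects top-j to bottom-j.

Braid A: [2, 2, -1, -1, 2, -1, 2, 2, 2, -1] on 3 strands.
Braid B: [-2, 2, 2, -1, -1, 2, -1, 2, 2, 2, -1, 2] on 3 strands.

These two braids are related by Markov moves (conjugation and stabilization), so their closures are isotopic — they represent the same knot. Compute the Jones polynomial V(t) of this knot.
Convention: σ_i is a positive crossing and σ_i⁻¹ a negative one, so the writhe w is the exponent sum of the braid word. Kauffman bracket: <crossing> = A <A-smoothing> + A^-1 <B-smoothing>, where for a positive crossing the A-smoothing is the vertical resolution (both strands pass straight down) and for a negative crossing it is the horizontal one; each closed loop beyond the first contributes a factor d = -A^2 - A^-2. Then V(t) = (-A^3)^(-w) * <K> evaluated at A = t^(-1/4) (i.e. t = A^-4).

t^7 - 3*t^6 + 6*t^5 - 9*t^4 + 11*t^3 - 12*t^2 + 11*t - 8 + 6*t^-1 - 3*t^-2 + t^-3

Derivation:
Markov-equivalent braids have isotopic closures, hence identical knot invariants. Strip the Markov moves from each word to reach a common short braid β, then compute V(t) once on β.
Braid A: s2 s2 s1^-1 s1^-1 s2 s1^-1 s2 s2 s2 s1^-1 on 3 strands has no conjugating prefix/suffix or stabilization to strip; take β = s2 s2 s1^-1 s1^-1 s2 s1^-1 s2 s2 s2 s1^-1.
Braid B: s2^-1 s2 s2 s1^-1 s1^-1 s2 s1^-1 s2 s2 s2 s1^-1 s2 on 3 strands reduces by inverse Markov moves (closure unchanged at each step):
  Deconjugate: the word is γ·β·γ⁻¹ with γ = s2^-1 (prefix) and γ⁻¹ = s2 (suffix); strip both.
Reduced to β = s2 s2 s1^-1 s1^-1 s2 s1^-1 s2 s2 s2 s1^-1 on 3 strands, 10 crossings.
Both give the same β = s2 s2 s1^-1 s1^-1 s2 s1^-1 s2 s2 s2 s1^-1 on 3 strands, so one state sum suffices:
Braid: s2 s2 s1^-1 s1^-1 s2 s1^-1 s2 s2 s2 s1^-1 on 3 strands, 10 crossings.
Writhe w = (#positive) - (#negative) = 6 - 4 = 2.
Computing the Kauffman bracket via state sum. There are 2^10 = 1024 states.
Each crossing splits two ways (0=vertical, 1=horizontal). The state's weight is A^(#A-smoothings - #B-smoothings) * d^(loops - 1).
Tabulate the states by total A-exponent and number of loops L (A-exp: L × count):
  A^10: L=5 ×1
  A^8: L=4 ×10
  A^6: L=3 ×41, L=5 ×4
  A^4: L=2 ×81, L=4 ×38, L=6 ×1
  A^2: L=1 ×71, L=3 ×117, L=5 ×22
  A^0: L=2 ×154, L=4 ×91, L=6 ×7
  A^-2: L=3 ×168, L=5 ×41, L=7 ×1
  A^-4: L=4 ×110, L=6 ×10
  A^-6: L=5 ×44, L=7 ×1
  A^-8: L=6 ×10
  A^-10: L=7 ×1
Each group contributes A^e * Σ count * d^(L-1):
Powers of d = -A^2 - A^-2: d^2 = A^4 + 2 + A^-4; d^3 = -A^6 - 3*A^2 - 3*A^-2 - A^-6; d^4 = A^8 + 4*A^4 + 6 + 4*A^-4 + A^-8; d^5 = -A^10 - 5*A^6 - 10*A^2 - 10*A^-2 - 5*A^-6 - A^-10; d^6 = A^12 + 6*A^8 + 15*A^4 + 20 + 15*A^-4 + 6*A^-8 + A^-12.
  A^10 * (d^4) = A^18 + 4*A^14 + 6*A^10 + 4*A^6 + A^2
  A^8 * (10*d^3) = -10*A^14 - 30*A^10 - 30*A^6 - 10*A^2
  A^6 * (41*d^2 + 4*d^4) = 4*A^14 + 57*A^10 + 106*A^6 + 57*A^2 + 4*A^-2
  A^4 * (81*d + 38*d^3 + d^5) = -A^14 - 43*A^10 - 205*A^6 - 205*A^2 - 43*A^-2 - A^-6
  A^2 * (71 + 117*d^2 + 22*d^4) = 22*A^10 + 205*A^6 + 437*A^2 + 205*A^-2 + 22*A^-6
  A^0 * (154*d + 91*d^3 + 7*d^5) = -7*A^10 - 126*A^6 - 497*A^2 - 497*A^-2 - 126*A^-6 - 7*A^-10
  A^-2 * (168*d^2 + 41*d^4 + d^6) = A^10 + 47*A^6 + 347*A^2 + 602*A^-2 + 347*A^-6 + 47*A^-10 + A^-14
  A^-4 * (110*d^3 + 10*d^5) = -10*A^6 - 160*A^2 - 430*A^-2 - 430*A^-6 - 160*A^-10 - 10*A^-14
  A^-6 * (44*d^4 + d^6) = A^6 + 50*A^2 + 191*A^-2 + 284*A^-6 + 191*A^-10 + 50*A^-14 + A^-18
  A^-8 * (10*d^5) = -10*A^2 - 50*A^-2 - 100*A^-6 - 100*A^-10 - 50*A^-14 - 10*A^-18
  A^-10 * (d^6) = A^2 + 6*A^-2 + 15*A^-6 + 20*A^-10 + 15*A^-14 + 6*A^-18 + A^-22
Summing the groups: <K> = A^18 - 3*A^14 + 6*A^10 - 8*A^6 + 11*A^2 - 12*A^-2 + 11*A^-6 - 9*A^-10 + 6*A^-14 - 3*A^-18 + A^-22
Normalise by the writhe: (-A^3)^(-w) = (-A^3)^(-2) = A^-6, so f(A) = A^-6 * <K> = A^12 - 3*A^8 + 6*A^4 - 8 + 11*A^-4 - 12*A^-8 + 11*A^-12 - 9*A^-16 + 6*A^-20 - 3*A^-24 + A^-28.
Substitute A = t^(-1/4), i.e. A^e → t^(-e/4): V(t) = t^7 - 3*t^6 + 6*t^5 - 9*t^4 + 11*t^3 - 12*t^2 + 11*t - 8 + 6*t^-1 - 3*t^-2 + t^-3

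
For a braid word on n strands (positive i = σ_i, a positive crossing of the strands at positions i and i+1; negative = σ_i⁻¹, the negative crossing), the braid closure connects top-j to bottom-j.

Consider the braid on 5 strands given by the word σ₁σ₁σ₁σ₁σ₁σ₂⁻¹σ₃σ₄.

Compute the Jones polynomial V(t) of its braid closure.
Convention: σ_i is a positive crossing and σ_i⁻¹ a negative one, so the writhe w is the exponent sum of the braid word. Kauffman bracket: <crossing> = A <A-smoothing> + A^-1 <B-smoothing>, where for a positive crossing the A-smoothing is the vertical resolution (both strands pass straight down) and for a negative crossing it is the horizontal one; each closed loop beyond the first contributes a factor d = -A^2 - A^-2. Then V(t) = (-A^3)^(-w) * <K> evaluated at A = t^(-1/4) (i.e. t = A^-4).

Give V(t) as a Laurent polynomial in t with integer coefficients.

-t^7 + t^6 - t^5 + t^4 + t^2

Derivation:
The presented braid s1 s1 s1 s1 s1 s2^-1 s3 s4 on 5 strands reduces by inverse Markov moves (closure unchanged at each step):
  Destabilize: the word has the form β·s4 where s4 occurs only as the final letter (β ∈ B_4); drop it and the last strand → 4 strands.
  Destabilize: the word has the form β·s3 where s3 occurs only as the final letter (β ∈ B_3); drop it and the last strand → 3 strands.
  Destabilize: the word has the form β·s2^-1 where s2^-1 occurs only as the final letter (β ∈ B_2); drop it and the last strand → 2 strands.
Reduced to β = s1 s1 s1 s1 s1 on 2 strands, 5 crossings.
Compute on β:
Braid: s1 s1 s1 s1 s1 on 2 strands, 5 crossings.
Writhe w = (#positive) - (#negative) = 5 - 0 = 5.
State-sum expansion of <K>. There are 2^5 = 32 states.
For each crossing: s=0 is the vertical smoothing, s=1 horizontal. Crossing k contributes A^(sign_k * (1 - 2*s_k)); loop factor d = -A^2 - A^-2.
  state 00000: A-exp=+5, loops=2, term = A^5 * d^1
  state 00001: A-exp=+3, loops=1, term = A^3 * d^0
  state 00010: A-exp=+3, loops=1, term = A^3 * d^0
  state 00011: A-exp=+1, loops=2, term = A^1 * d^1
  state 00100: A-exp=+3, loops=1, term = A^3 * d^0
  state 00101: A-exp=+1, loops=2, term = A^1 * d^1
  state 00110: A-exp=+1, loops=2, term = A^1 * d^1
  state 00111: A-exp=-1, loops=3, term = A^-1 * d^2
  state 01000: A-exp=+3, loops=1, term = A^3 * d^0
  state 01001: A-exp=+1, loops=2, term = A^1 * d^1
  state 01010: A-exp=+1, loops=2, term = A^1 * d^1
  state 01011: A-exp=-1, loops=3, term = A^-1 * d^2
  state 01100: A-exp=+1, loops=2, term = A^1 * d^1
  state 01101: A-exp=-1, loops=3, term = A^-1 * d^2
  state 01110: A-exp=-1, loops=3, term = A^-1 * d^2
  state 01111: A-exp=-3, loops=4, term = A^-3 * d^3
  state 10000: A-exp=+3, loops=1, term = A^3 * d^0
  state 10001: A-exp=+1, loops=2, term = A^1 * d^1
  state 10010: A-exp=+1, loops=2, term = A^1 * d^1
  state 10011: A-exp=-1, loops=3, term = A^-1 * d^2
  state 10100: A-exp=+1, loops=2, term = A^1 * d^1
  state 10101: A-exp=-1, loops=3, term = A^-1 * d^2
  state 10110: A-exp=-1, loops=3, term = A^-1 * d^2
  state 10111: A-exp=-3, loops=4, term = A^-3 * d^3
  state 11000: A-exp=+1, loops=2, term = A^1 * d^1
  state 11001: A-exp=-1, loops=3, term = A^-1 * d^2
  state 11010: A-exp=-1, loops=3, term = A^-1 * d^2
  state 11011: A-exp=-3, loops=4, term = A^-3 * d^3
  state 11100: A-exp=-1, loops=3, term = A^-1 * d^2
  state 11101: A-exp=-3, loops=4, term = A^-3 * d^3
  state 11110: A-exp=-3, loops=4, term = A^-3 * d^3
  state 11111: A-exp=-5, loops=5, term = A^-5 * d^4
Collect the terms by A-exponent (count of states per loop number):
Powers of d = -A^2 - A^-2: d^2 = A^4 + 2 + A^-4; d^3 = -A^6 - 3*A^2 - 3*A^-2 - A^-6; d^4 = A^8 + 4*A^4 + 6 + 4*A^-4 + A^-8.
  A^5 * (d) = -A^7 - A^3
  A^3 * (5) = 5*A^3
  A^1 * (10*d) = -10*A^3 - 10*A^-1
  A^-1 * (10*d^2) = 10*A^3 + 20*A^-1 + 10*A^-5
  A^-3 * (5*d^3) = -5*A^3 - 15*A^-1 - 15*A^-5 - 5*A^-9
  A^-5 * (d^4) = A^3 + 4*A^-1 + 6*A^-5 + 4*A^-9 + A^-13
Summing the groups: <K> = -A^7 - A^-1 + A^-5 - A^-9 + A^-13
Normalise by the writhe: (-A^3)^(-w) = (-A^3)^(-5) = -A^-15, so f(A) = -A^-15 * <K> = A^-8 + A^-16 - A^-20 + A^-24 - A^-28.
Substitute A = t^(-1/4), i.e. A^e → t^(-e/4): V(t) = -t^7 + t^6 - t^5 + t^4 + t^2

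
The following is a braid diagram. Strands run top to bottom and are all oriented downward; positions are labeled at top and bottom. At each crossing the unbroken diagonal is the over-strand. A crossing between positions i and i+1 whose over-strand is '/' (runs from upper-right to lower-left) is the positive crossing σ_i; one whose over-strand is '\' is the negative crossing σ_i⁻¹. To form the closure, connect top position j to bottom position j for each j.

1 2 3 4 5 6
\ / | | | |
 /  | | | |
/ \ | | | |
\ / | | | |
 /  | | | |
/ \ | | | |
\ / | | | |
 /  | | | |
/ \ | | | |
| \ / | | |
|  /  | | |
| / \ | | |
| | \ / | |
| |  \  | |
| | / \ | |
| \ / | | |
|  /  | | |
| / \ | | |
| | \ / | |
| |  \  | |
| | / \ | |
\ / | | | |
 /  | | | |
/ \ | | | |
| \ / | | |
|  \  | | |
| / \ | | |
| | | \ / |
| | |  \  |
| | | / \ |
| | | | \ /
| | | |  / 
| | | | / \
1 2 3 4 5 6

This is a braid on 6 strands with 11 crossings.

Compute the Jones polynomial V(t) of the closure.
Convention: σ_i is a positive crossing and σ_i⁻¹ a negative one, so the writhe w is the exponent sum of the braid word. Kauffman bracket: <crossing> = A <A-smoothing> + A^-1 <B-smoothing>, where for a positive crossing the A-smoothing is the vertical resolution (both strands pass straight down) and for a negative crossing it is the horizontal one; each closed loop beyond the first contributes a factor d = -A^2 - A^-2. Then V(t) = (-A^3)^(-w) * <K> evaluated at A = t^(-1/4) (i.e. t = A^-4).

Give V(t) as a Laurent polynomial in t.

t^7 - 2*t^6 + 3*t^5 - 4*t^4 + 4*t^3 - 4*t^2 + 3*t - 1 + t^-1

Derivation:
Reading the diagram top to bottom ('/'-over between positions i,i+1 = s_i, '\'-over = s_i^-1): braid word = s1 s1 s1 s2 s3^-1 s2 s3^-1 s1 s2^-1 s4^-1 s5.
The presented braid s1 s1 s1 s2 s3^-1 s2 s3^-1 s1 s2^-1 s4^-1 s5 on 6 strands reduces by inverse Markov moves (closure unchanged at each step):
  Destabilize: the word has the form β·s5 where s5 occurs only as the final letter (β ∈ B_5); drop it and the last strand → 5 strands.
  Destabilize: the word has the form β·s4^-1 where s4^-1 occurs only as the final letter (β ∈ B_4); drop it and the last strand → 4 strands.
Reduced to β = s1 s1 s1 s2 s3^-1 s2 s3^-1 s1 s2^-1 on 4 strands, 9 crossings.
Compute on β:
Braid: s1 s1 s1 s2 s3^-1 s2 s3^-1 s1 s2^-1 on 4 strands, 9 crossings.
Writhe w = (#positive) - (#negative) = 6 - 3 = 3.
State-sum expansion of <K>. There are 2^9 = 512 states.
Each crossing splits two ways (0=vertical, 1=horizontal). The state's weight is A^(#A-smoothings - #B-smoothings) * d^(loops - 1).
Tabulate the states by total A-exponent and number of loops L (A-exp: L × count):
  A^9: L=3 ×1
  A^7: L=2 ×7, L=4 ×2
  A^5: L=1 ×12, L=3 ×24
  A^3: L=2 ×66, L=4 ×18
  A^1: L=1 ×35, L=3 ×84, L=5 ×7
  A^-1: L=2 ×73, L=4 ×52, L=6 ×1
  A^-3: L=3 ×68, L=5 ×16
  A^-5: L=4 ×34, L=6 ×2
  A^-7: L=5 ×9
  A^-9: L=6 ×1
Each group contributes A^e * Σ count * d^(L-1):
Powers of d = -A^2 - A^-2: d^2 = A^4 + 2 + A^-4; d^3 = -A^6 - 3*A^2 - 3*A^-2 - A^-6; d^4 = A^8 + 4*A^4 + 6 + 4*A^-4 + A^-8; d^5 = -A^10 - 5*A^6 - 10*A^2 - 10*A^-2 - 5*A^-6 - A^-10.
  A^9 * (d^2) = A^13 + 2*A^9 + A^5
  A^7 * (7*d + 2*d^3) = -2*A^13 - 13*A^9 - 13*A^5 - 2*A
  A^5 * (12 + 24*d^2) = 24*A^9 + 60*A^5 + 24*A
  A^3 * (66*d + 18*d^3) = -18*A^9 - 120*A^5 - 120*A - 18*A^-3
  A^1 * (35 + 84*d^2 + 7*d^4) = 7*A^9 + 112*A^5 + 245*A + 112*A^-3 + 7*A^-7
  A^-1 * (73*d + 52*d^3 + d^5) = -A^9 - 57*A^5 - 239*A - 239*A^-3 - 57*A^-7 - A^-11
  A^-3 * (68*d^2 + 16*d^4) = 16*A^5 + 132*A + 232*A^-3 + 132*A^-7 + 16*A^-11
  A^-5 * (34*d^3 + 2*d^5) = -2*A^5 - 44*A - 122*A^-3 - 122*A^-7 - 44*A^-11 - 2*A^-15
  A^-7 * (9*d^4) = 9*A + 36*A^-3 + 54*A^-7 + 36*A^-11 + 9*A^-15
  A^-9 * (d^5) = -A - 5*A^-3 - 10*A^-7 - 10*A^-11 - 5*A^-15 - A^-19
Summing the groups: <K> = -A^13 + A^9 - 3*A^5 + 4*A - 4*A^-3 + 4*A^-7 - 3*A^-11 + 2*A^-15 - A^-19
Normalise by the writhe: (-A^3)^(-w) = (-A^3)^(-3) = -A^-9, so f(A) = -A^-9 * <K> = A^4 - 1 + 3*A^-4 - 4*A^-8 + 4*A^-12 - 4*A^-16 + 3*A^-20 - 2*A^-24 + A^-28.
Substitute A = t^(-1/4), i.e. A^e → t^(-e/4): V(t) = t^7 - 2*t^6 + 3*t^5 - 4*t^4 + 4*t^3 - 4*t^2 + 3*t - 1 + t^-1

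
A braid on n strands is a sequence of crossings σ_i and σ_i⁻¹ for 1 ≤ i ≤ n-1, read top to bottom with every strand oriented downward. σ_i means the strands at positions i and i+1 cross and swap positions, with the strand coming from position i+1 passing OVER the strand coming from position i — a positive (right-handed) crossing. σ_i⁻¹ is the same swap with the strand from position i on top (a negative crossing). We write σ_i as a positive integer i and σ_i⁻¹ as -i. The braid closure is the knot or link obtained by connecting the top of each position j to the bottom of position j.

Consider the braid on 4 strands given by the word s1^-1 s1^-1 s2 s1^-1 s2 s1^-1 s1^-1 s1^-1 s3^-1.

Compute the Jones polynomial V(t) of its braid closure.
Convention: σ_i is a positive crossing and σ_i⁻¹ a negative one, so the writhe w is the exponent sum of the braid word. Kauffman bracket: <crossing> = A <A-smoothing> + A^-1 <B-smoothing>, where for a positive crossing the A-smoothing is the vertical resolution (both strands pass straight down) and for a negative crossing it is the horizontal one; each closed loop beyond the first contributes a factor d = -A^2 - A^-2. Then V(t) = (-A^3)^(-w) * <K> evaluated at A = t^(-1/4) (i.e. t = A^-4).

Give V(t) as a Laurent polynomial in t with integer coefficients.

The presented braid s1^-1 s1^-1 s2 s1^-1 s2 s1^-1 s1^-1 s1^-1 s3^-1 on 4 strands reduces by inverse Markov moves (closure unchanged at each step):
  Destabilize: the word has the form β·s3^-1 where s3^-1 occurs only as the final letter (β ∈ B_3); drop it and the last strand → 3 strands.
Reduced to β = s1^-1 s1^-1 s2 s1^-1 s2 s1^-1 s1^-1 s1^-1 on 3 strands, 8 crossings.
Compute on β:
Braid: s1^-1 s1^-1 s2 s1^-1 s2 s1^-1 s1^-1 s1^-1 on 3 strands, 8 crossings.
Writhe w = (#positive) - (#negative) = 2 - 6 = -4.
Enumerate smoothing states for the bracket polynomial. There are 2^8 = 256 states.
Smooth each crossing (0=||, 1=⌣⌢); contribution A^(Σ sign_k(1-2s_k)) * d^(L-1).
Tabulate the states by total A-exponent and number of loops L (A-exp: L × count):
  A^8: L=7 ×1
  A^6: L=6 ×8
  A^4: L=5 ×28
  A^2: L=4 ×55, L=6 ×1
  A^0: L=3 ×65, L=5 ×5
  A^-2: L=2 ×46, L=4 ×10
  A^-4: L=1 ×17, L=3 ×11
  A^-6: L=2 ×8
  A^-8: L=3 ×1
Each group contributes A^e * Σ count * d^(L-1):
Powers of d = -A^2 - A^-2: d^2 = A^4 + 2 + A^-4; d^3 = -A^6 - 3*A^2 - 3*A^-2 - A^-6; d^4 = A^8 + 4*A^4 + 6 + 4*A^-4 + A^-8; d^5 = -A^10 - 5*A^6 - 10*A^2 - 10*A^-2 - 5*A^-6 - A^-10; d^6 = A^12 + 6*A^8 + 15*A^4 + 20 + 15*A^-4 + 6*A^-8 + A^-12.
  A^8 * (d^6) = A^20 + 6*A^16 + 15*A^12 + 20*A^8 + 15*A^4 + 6 + A^-4
  A^6 * (8*d^5) = -8*A^16 - 40*A^12 - 80*A^8 - 80*A^4 - 40 - 8*A^-4
  A^4 * (28*d^4) = 28*A^12 + 112*A^8 + 168*A^4 + 112 + 28*A^-4
  A^2 * (55*d^3 + d^5) = -A^12 - 60*A^8 - 175*A^4 - 175 - 60*A^-4 - A^-8
  A^0 * (65*d^2 + 5*d^4) = 5*A^8 + 85*A^4 + 160 + 85*A^-4 + 5*A^-8
  A^-2 * (46*d + 10*d^3) = -10*A^4 - 76 - 76*A^-4 - 10*A^-8
  A^-4 * (17 + 11*d^2) = 11 + 39*A^-4 + 11*A^-8
  A^-6 * (8*d) = -8*A^-4 - 8*A^-8
  A^-8 * (d^2) = A^-4 + 2*A^-8 + A^-12
Summing the groups: <K> = A^20 - 2*A^16 + 2*A^12 - 3*A^8 + 3*A^4 - 2 + 2*A^-4 - A^-8 + A^-12
Normalise by the writhe: (-A^3)^(-w) = (-A^3)^(4) = A^12, so f(A) = A^12 * <K> = A^32 - 2*A^28 + 2*A^24 - 3*A^20 + 3*A^16 - 2*A^12 + 2*A^8 - A^4 + 1.
Substitute A = t^(-1/4), i.e. A^e → t^(-e/4): V(t) = 1 - t^-1 + 2*t^-2 - 2*t^-3 + 3*t^-4 - 3*t^-5 + 2*t^-6 - 2*t^-7 + t^-8

Answer: 1 - t^-1 + 2*t^-2 - 2*t^-3 + 3*t^-4 - 3*t^-5 + 2*t^-6 - 2*t^-7 + t^-8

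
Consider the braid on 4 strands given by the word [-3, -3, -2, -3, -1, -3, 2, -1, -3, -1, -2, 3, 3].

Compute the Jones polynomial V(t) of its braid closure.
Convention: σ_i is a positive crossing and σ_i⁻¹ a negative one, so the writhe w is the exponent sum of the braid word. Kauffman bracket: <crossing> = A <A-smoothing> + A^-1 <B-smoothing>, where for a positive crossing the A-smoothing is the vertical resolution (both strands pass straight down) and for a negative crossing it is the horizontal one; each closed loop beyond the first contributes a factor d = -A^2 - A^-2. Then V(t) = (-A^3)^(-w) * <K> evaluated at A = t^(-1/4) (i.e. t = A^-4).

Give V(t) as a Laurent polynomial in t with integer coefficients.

The presented braid s3^-1 s3^-1 s2^-1 s3^-1 s1^-1 s3^-1 s2 s1^-1 s3^-1 s1^-1 s2^-1 s3 s3 on 4 strands reduces by inverse Markov moves (closure unchanged at each step):
  Deconjugate: the word is γ·β·γ⁻¹ with γ = s3^-1 s3^-1 (prefix) and γ⁻¹ = s3 s3 (suffix); strip both.
Reduced to β = s2^-1 s3^-1 s1^-1 s3^-1 s2 s1^-1 s3^-1 s1^-1 s2^-1 on 4 strands, 9 crossings.
Compute on β:
Braid: s2^-1 s3^-1 s1^-1 s3^-1 s2 s1^-1 s3^-1 s1^-1 s2^-1 on 4 strands, 9 crossings.
Writhe w = (#positive) - (#negative) = 1 - 8 = -7.
Computing the Kauffman bracket via state sum. There are 2^9 = 512 states.
Smooth each crossing (0=||, 1=⌣⌢); contribution A^(Σ sign_k(1-2s_k)) * d^(L-1).
Tabulate the states by total A-exponent and number of loops L (A-exp: L × count):
  A^9: L=6 ×1
  A^7: L=5 ×9
  A^5: L=4 ×35, L=6 ×1
  A^3: L=3 ×74, L=5 ×10
  A^1: L=2 ×85, L=4 ×41
  A^-1: L=1 ×42, L=3 ×80, L=5 ×4
  A^-3: L=2 ×65, L=4 ×19
  A^-5: L=1 ×9, L=3 ×26, L=5 ×1
  A^-7: L=2 ×6, L=4 ×3
  A^-9: L=3 ×1
Each group contributes A^e * Σ count * d^(L-1):
Powers of d = -A^2 - A^-2: d^2 = A^4 + 2 + A^-4; d^3 = -A^6 - 3*A^2 - 3*A^-2 - A^-6; d^4 = A^8 + 4*A^4 + 6 + 4*A^-4 + A^-8; d^5 = -A^10 - 5*A^6 - 10*A^2 - 10*A^-2 - 5*A^-6 - A^-10.
  A^9 * (d^5) = -A^19 - 5*A^15 - 10*A^11 - 10*A^7 - 5*A^3 - A^-1
  A^7 * (9*d^4) = 9*A^15 + 36*A^11 + 54*A^7 + 36*A^3 + 9*A^-1
  A^5 * (35*d^3 + d^5) = -A^15 - 40*A^11 - 115*A^7 - 115*A^3 - 40*A^-1 - A^-5
  A^3 * (74*d^2 + 10*d^4) = 10*A^11 + 114*A^7 + 208*A^3 + 114*A^-1 + 10*A^-5
  A^1 * (85*d + 41*d^3) = -41*A^7 - 208*A^3 - 208*A^-1 - 41*A^-5
  A^-1 * (42 + 80*d^2 + 4*d^4) = 4*A^7 + 96*A^3 + 226*A^-1 + 96*A^-5 + 4*A^-9
  A^-3 * (65*d + 19*d^3) = -19*A^3 - 122*A^-1 - 122*A^-5 - 19*A^-9
  A^-5 * (9 + 26*d^2 + d^4) = A^3 + 30*A^-1 + 67*A^-5 + 30*A^-9 + A^-13
  A^-7 * (6*d + 3*d^3) = -3*A^-1 - 15*A^-5 - 15*A^-9 - 3*A^-13
  A^-9 * (d^2) = A^-5 + 2*A^-9 + A^-13
Summing the groups: <K> = -A^19 + 3*A^15 - 4*A^11 + 6*A^7 - 6*A^3 + 5*A^-1 - 5*A^-5 + 2*A^-9 - A^-13
Normalise by the writhe: (-A^3)^(-w) = (-A^3)^(7) = -A^21, so f(A) = -A^21 * <K> = A^40 - 3*A^36 + 4*A^32 - 6*A^28 + 6*A^24 - 5*A^20 + 5*A^16 - 2*A^12 + A^8.
Substitute A = t^(-1/4), i.e. A^e → t^(-e/4): V(t) = t^-2 - 2*t^-3 + 5*t^-4 - 5*t^-5 + 6*t^-6 - 6*t^-7 + 4*t^-8 - 3*t^-9 + t^-10

Answer: t^-2 - 2*t^-3 + 5*t^-4 - 5*t^-5 + 6*t^-6 - 6*t^-7 + 4*t^-8 - 3*t^-9 + t^-10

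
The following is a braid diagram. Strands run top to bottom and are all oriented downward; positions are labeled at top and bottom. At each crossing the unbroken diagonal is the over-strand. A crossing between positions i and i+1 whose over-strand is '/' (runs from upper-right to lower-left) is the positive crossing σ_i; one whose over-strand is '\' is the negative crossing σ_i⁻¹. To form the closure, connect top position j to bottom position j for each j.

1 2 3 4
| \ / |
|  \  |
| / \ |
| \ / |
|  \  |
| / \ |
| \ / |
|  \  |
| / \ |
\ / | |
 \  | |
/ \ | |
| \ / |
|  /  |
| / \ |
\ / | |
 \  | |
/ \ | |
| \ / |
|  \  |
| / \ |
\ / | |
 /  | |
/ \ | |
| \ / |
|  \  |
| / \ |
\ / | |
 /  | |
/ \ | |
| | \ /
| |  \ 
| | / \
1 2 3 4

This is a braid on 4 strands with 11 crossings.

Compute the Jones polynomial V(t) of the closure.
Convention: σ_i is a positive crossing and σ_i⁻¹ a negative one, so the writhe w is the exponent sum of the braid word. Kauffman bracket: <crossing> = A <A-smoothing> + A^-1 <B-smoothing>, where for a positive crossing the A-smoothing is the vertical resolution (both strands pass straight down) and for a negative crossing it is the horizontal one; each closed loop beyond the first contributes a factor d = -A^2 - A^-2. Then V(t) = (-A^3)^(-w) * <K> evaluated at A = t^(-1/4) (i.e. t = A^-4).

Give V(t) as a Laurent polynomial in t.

Reading the diagram top to bottom ('/'-over between positions i,i+1 = s_i, '\'-over = s_i^-1): braid word = s2^-1 s2^-1 s2^-1 s1^-1 s2 s1^-1 s2^-1 s1 s2^-1 s1 s3^-1.
The presented braid s2^-1 s2^-1 s2^-1 s1^-1 s2 s1^-1 s2^-1 s1 s2^-1 s1 s3^-1 on 4 strands reduces by inverse Markov moves (closure unchanged at each step):
  Destabilize: the word has the form β·s3^-1 where s3^-1 occurs only as the final letter (β ∈ B_3); drop it and the last strand → 3 strands.
Reduced to β = s2^-1 s2^-1 s2^-1 s1^-1 s2 s1^-1 s2^-1 s1 s2^-1 s1 on 3 strands, 10 crossings.
Compute on β:
Braid: s2^-1 s2^-1 s2^-1 s1^-1 s2 s1^-1 s2^-1 s1 s2^-1 s1 on 3 strands, 10 crossings.
Writhe w = (#positive) - (#negative) = 3 - 7 = -4.
Computing the Kauffman bracket via state sum. There are 2^10 = 1024 states.
For each crossing: s=0 is the vertical smoothing, s=1 horizontal. Crossing k contributes A^(sign_k * (1 - 2*s_k)); loop factor d = -A^2 - A^-2.
Tabulate the states by total A-exponent and number of loops L (A-exp: L × count):
  A^10: L=6 ×1
  A^8: L=5 ×10
  A^6: L=4 ×41, L=6 ×4
  A^4: L=3 ×88, L=5 ×31, L=7 ×1
  A^2: L=2 ×102, L=4 ×99, L=6 ×9
  A^0: L=1 ×54, L=3 ×162, L=5 ×36
  A^-2: L=2 ×134, L=4 ×74, L=6 ×2
  A^-4: L=1 ×30, L=3 ×82, L=5 ×8
  A^-6: L=2 ×32, L=4 ×13
  A^-8: L=1 ×3, L=3 ×7
  A^-10: L=2 ×1
Each group contributes A^e * Σ count * d^(L-1):
Powers of d = -A^2 - A^-2: d^2 = A^4 + 2 + A^-4; d^3 = -A^6 - 3*A^2 - 3*A^-2 - A^-6; d^4 = A^8 + 4*A^4 + 6 + 4*A^-4 + A^-8; d^5 = -A^10 - 5*A^6 - 10*A^2 - 10*A^-2 - 5*A^-6 - A^-10; d^6 = A^12 + 6*A^8 + 15*A^4 + 20 + 15*A^-4 + 6*A^-8 + A^-12.
  A^10 * (d^5) = -A^20 - 5*A^16 - 10*A^12 - 10*A^8 - 5*A^4 - 1
  A^8 * (10*d^4) = 10*A^16 + 40*A^12 + 60*A^8 + 40*A^4 + 10
  A^6 * (41*d^3 + 4*d^5) = -4*A^16 - 61*A^12 - 163*A^8 - 163*A^4 - 61 - 4*A^-4
  A^4 * (88*d^2 + 31*d^4 + d^6) = A^16 + 37*A^12 + 227*A^8 + 382*A^4 + 227 + 37*A^-4 + A^-8
  A^2 * (102*d + 99*d^3 + 9*d^5) = -9*A^12 - 144*A^8 - 489*A^4 - 489 - 144*A^-4 - 9*A^-8
  A^0 * (54 + 162*d^2 + 36*d^4) = 36*A^8 + 306*A^4 + 594 + 306*A^-4 + 36*A^-8
  A^-2 * (134*d + 74*d^3 + 2*d^5) = -2*A^8 - 84*A^4 - 376 - 376*A^-4 - 84*A^-8 - 2*A^-12
  A^-4 * (30 + 82*d^2 + 8*d^4) = 8*A^4 + 114 + 242*A^-4 + 114*A^-8 + 8*A^-12
  A^-6 * (32*d + 13*d^3) = -13 - 71*A^-4 - 71*A^-8 - 13*A^-12
  A^-8 * (3 + 7*d^2) = 7*A^-4 + 17*A^-8 + 7*A^-12
  A^-10 * (d) = -A^-8 - A^-12
Summing the groups: <K> = -A^20 + 2*A^16 - 3*A^12 + 4*A^8 - 5*A^4 + 5 - 3*A^-4 + 3*A^-8 - A^-12
Normalise by the writhe: (-A^3)^(-w) = (-A^3)^(4) = A^12, so f(A) = A^12 * <K> = -A^32 + 2*A^28 - 3*A^24 + 4*A^20 - 5*A^16 + 5*A^12 - 3*A^8 + 3*A^4 - 1.
Substitute A = t^(-1/4), i.e. A^e → t^(-e/4): V(t) = -1 + 3*t^-1 - 3*t^-2 + 5*t^-3 - 5*t^-4 + 4*t^-5 - 3*t^-6 + 2*t^-7 - t^-8

Answer: -1 + 3*t^-1 - 3*t^-2 + 5*t^-3 - 5*t^-4 + 4*t^-5 - 3*t^-6 + 2*t^-7 - t^-8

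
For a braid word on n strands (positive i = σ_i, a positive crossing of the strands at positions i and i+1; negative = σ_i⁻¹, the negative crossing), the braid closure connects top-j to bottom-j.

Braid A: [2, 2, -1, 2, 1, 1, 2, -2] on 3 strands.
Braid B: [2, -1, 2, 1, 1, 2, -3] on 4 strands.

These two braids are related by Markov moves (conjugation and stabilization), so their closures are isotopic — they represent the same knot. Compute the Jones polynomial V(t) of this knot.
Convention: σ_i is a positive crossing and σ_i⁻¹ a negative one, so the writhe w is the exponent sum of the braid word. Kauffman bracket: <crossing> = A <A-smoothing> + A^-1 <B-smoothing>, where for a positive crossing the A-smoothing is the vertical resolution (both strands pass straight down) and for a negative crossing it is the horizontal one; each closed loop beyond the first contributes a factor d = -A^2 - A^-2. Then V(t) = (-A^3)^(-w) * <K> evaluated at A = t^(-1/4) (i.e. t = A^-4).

-t^6 + t^5 - t^4 + 2*t^3 - t^2 + t

Derivation:
Markov-equivalent braids have isotopic closures, hence identical knot invariants. Strip the Markov moves from each word to reach a common short braid β, then compute V(t) once on β.
Braid A: s2 s2 s1^-1 s2 s1 s1 s2 s2^-1 on 3 strands reduces by inverse Markov moves (closure unchanged at each step):
  Deconjugate: the word is γ·β·γ⁻¹ with γ = s2 (prefix) and γ⁻¹ = s2^-1 (suffix); strip both.
Reduced to β = s2 s1^-1 s2 s1 s1 s2 on 3 strands, 6 crossings.
Braid B: s2 s1^-1 s2 s1 s1 s2 s3^-1 on 4 strands reduces by inverse Markov moves (closure unchanged at each step):
  Destabilize: the word has the form β·s3^-1 where s3^-1 occurs only as the final letter (β ∈ B_3); drop it and the last strand → 3 strands.
Reduced to β = s2 s1^-1 s2 s1 s1 s2 on 3 strands, 6 crossings.
Both give the same β = s2 s1^-1 s2 s1 s1 s2 on 3 strands, so one state sum suffices:
Braid: s2 s1^-1 s2 s1 s1 s2 on 3 strands, 6 crossings.
Writhe w = (#positive) - (#negative) = 5 - 1 = 4.
State-sum expansion of <K>. There are 2^6 = 64 states.
Each crossing splits two ways (0=vertical, 1=horizontal). The state's weight is A^(#A-smoothings - #B-smoothings) * d^(loops - 1).
Tabulate the states by total A-exponent and number of loops L (A-exp: L × count):
  A^6: L=2 ×1
  A^4: L=1 ×3, L=3 ×3
  A^2: L=2 ×14, L=4 ×1
  A^0: L=1 ×10, L=3 ×10
  A^-2: L=2 ×13, L=4 ×2
  A^-4: L=3 ×6
  A^-6: L=4 ×1
Each group contributes A^e * Σ count * d^(L-1):
Powers of d = -A^2 - A^-2: d^2 = A^4 + 2 + A^-4; d^3 = -A^6 - 3*A^2 - 3*A^-2 - A^-6.
  A^6 * (d) = -A^8 - A^4
  A^4 * (3 + 3*d^2) = 3*A^8 + 9*A^4 + 3
  A^2 * (14*d + d^3) = -A^8 - 17*A^4 - 17 - A^-4
  A^0 * (10 + 10*d^2) = 10*A^4 + 30 + 10*A^-4
  A^-2 * (13*d + 2*d^3) = -2*A^4 - 19 - 19*A^-4 - 2*A^-8
  A^-4 * (6*d^2) = 6 + 12*A^-4 + 6*A^-8
  A^-6 * (d^3) = -1 - 3*A^-4 - 3*A^-8 - A^-12
Summing the groups: <K> = A^8 - A^4 + 2 - A^-4 + A^-8 - A^-12
Normalise by the writhe: (-A^3)^(-w) = (-A^3)^(-4) = A^-12, so f(A) = A^-12 * <K> = A^-4 - A^-8 + 2*A^-12 - A^-16 + A^-20 - A^-24.
Substitute A = t^(-1/4), i.e. A^e → t^(-e/4): V(t) = -t^6 + t^5 - t^4 + 2*t^3 - t^2 + t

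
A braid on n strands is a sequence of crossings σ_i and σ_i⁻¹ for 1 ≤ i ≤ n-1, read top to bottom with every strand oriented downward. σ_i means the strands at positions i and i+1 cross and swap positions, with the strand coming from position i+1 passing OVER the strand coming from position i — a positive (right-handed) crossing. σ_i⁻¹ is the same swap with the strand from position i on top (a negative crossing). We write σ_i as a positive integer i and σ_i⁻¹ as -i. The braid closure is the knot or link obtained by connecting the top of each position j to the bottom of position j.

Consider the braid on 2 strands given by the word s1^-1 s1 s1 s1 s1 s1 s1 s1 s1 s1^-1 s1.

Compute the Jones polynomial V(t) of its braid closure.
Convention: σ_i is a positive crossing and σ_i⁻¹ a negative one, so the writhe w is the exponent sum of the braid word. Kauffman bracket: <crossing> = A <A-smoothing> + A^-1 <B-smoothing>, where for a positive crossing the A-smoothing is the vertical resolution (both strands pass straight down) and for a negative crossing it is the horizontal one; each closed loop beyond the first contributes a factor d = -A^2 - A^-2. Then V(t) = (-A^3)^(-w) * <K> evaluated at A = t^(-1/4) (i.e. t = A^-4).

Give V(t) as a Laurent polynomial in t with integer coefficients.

-t^10 + t^9 - t^8 + t^7 - t^6 + t^5 + t^3

Derivation:
The presented braid s1^-1 s1 s1 s1 s1 s1 s1 s1 s1 s1^-1 s1 on 2 strands reduces by inverse Markov moves (closure unchanged at each step):
  Deconjugate: the word is γ·β·γ⁻¹ with γ = s1^-1 s1 (prefix) and γ⁻¹ = s1^-1 s1 (suffix); strip both.
Reduced to β = s1 s1 s1 s1 s1 s1 s1 on 2 strands, 7 crossings.
Compute on β:
Braid: s1 s1 s1 s1 s1 s1 s1 on 2 strands, 7 crossings.
Writhe w = (#positive) - (#negative) = 7 - 0 = 7.
State-sum expansion of <K>. There are 2^7 = 128 states.
For each crossing: s=0 is the vertical smoothing, s=1 horizontal. Crossing k contributes A^(sign_k * (1 - 2*s_k)); loop factor d = -A^2 - A^-2.
Tabulate the states by total A-exponent and number of loops L (A-exp: L × count):
  A^7: L=2 ×1
  A^5: L=1 ×7
  A^3: L=2 ×21
  A^1: L=3 ×35
  A^-1: L=4 ×35
  A^-3: L=5 ×21
  A^-5: L=6 ×7
  A^-7: L=7 ×1
Each group contributes A^e * Σ count * d^(L-1):
Powers of d = -A^2 - A^-2: d^2 = A^4 + 2 + A^-4; d^3 = -A^6 - 3*A^2 - 3*A^-2 - A^-6; d^4 = A^8 + 4*A^4 + 6 + 4*A^-4 + A^-8; d^5 = -A^10 - 5*A^6 - 10*A^2 - 10*A^-2 - 5*A^-6 - A^-10; d^6 = A^12 + 6*A^8 + 15*A^4 + 20 + 15*A^-4 + 6*A^-8 + A^-12.
  A^7 * (d) = -A^9 - A^5
  A^5 * (7) = 7*A^5
  A^3 * (21*d) = -21*A^5 - 21*A
  A^1 * (35*d^2) = 35*A^5 + 70*A + 35*A^-3
  A^-1 * (35*d^3) = -35*A^5 - 105*A - 105*A^-3 - 35*A^-7
  A^-3 * (21*d^4) = 21*A^5 + 84*A + 126*A^-3 + 84*A^-7 + 21*A^-11
  A^-5 * (7*d^5) = -7*A^5 - 35*A - 70*A^-3 - 70*A^-7 - 35*A^-11 - 7*A^-15
  A^-7 * (d^6) = A^5 + 6*A + 15*A^-3 + 20*A^-7 + 15*A^-11 + 6*A^-15 + A^-19
Summing the groups: <K> = -A^9 - A + A^-3 - A^-7 + A^-11 - A^-15 + A^-19
Normalise by the writhe: (-A^3)^(-w) = (-A^3)^(-7) = -A^-21, so f(A) = -A^-21 * <K> = A^-12 + A^-20 - A^-24 + A^-28 - A^-32 + A^-36 - A^-40.
Substitute A = t^(-1/4), i.e. A^e → t^(-e/4): V(t) = -t^10 + t^9 - t^8 + t^7 - t^6 + t^5 + t^3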